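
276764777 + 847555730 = 1124320507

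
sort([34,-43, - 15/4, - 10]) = [-43,-10, - 15/4,34 ]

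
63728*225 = 14338800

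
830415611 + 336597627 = 1167013238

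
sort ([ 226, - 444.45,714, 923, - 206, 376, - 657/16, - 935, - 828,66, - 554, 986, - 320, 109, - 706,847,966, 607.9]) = [ - 935, - 828, - 706, - 554, - 444.45,  -  320, - 206, - 657/16,66, 109, 226,376,607.9,714, 847,923, 966, 986]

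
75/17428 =75/17428 = 0.00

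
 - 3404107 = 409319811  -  412723918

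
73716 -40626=33090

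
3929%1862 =205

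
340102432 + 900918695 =1241021127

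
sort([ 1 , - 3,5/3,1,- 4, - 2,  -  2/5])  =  [ - 4,-3, - 2, - 2/5, 1,  1 , 5/3 ]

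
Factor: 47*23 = 23^1*47^1  =  1081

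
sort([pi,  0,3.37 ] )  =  [0, pi,3.37]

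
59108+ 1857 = 60965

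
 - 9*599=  - 5391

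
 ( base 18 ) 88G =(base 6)20424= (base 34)2CW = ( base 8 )5300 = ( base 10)2752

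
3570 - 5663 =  - 2093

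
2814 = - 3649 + 6463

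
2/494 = 1/247=0.00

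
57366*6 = 344196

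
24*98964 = 2375136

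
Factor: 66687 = 3^1*22229^1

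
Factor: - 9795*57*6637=-3^2*5^1*19^1*653^1*6637^1 = - 3705536655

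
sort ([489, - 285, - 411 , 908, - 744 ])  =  [ - 744, - 411, - 285,489,  908 ] 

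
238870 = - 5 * ( - 47774) 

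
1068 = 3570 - 2502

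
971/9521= 971/9521=0.10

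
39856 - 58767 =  - 18911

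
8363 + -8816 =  - 453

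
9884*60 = 593040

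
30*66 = 1980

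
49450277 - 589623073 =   -  540172796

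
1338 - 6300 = -4962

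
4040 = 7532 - 3492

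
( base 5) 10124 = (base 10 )664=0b1010011000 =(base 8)1230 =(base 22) 184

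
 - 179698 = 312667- 492365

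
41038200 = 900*45598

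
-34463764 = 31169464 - 65633228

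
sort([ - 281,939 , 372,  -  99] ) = [ - 281,-99,372, 939]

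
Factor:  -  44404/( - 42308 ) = 7^( - 1 )*17^1*653^1*1511^ ( - 1)=11101/10577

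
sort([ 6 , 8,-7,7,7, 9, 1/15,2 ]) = [ - 7,1/15, 2,6,7,  7, 8, 9 ]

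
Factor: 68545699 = 68545699^1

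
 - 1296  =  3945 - 5241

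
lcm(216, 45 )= 1080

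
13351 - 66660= -53309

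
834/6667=834/6667 = 0.13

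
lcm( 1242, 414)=1242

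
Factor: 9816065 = 5^1*7^1*19^1*29^1*509^1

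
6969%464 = 9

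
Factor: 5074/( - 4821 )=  - 2^1 * 3^(  -  1)*43^1 * 59^1*1607^( - 1) 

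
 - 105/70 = -3/2 = - 1.50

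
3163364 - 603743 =2559621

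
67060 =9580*7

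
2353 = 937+1416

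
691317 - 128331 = 562986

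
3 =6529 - 6526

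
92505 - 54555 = 37950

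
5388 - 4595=793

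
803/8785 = 803/8785 = 0.09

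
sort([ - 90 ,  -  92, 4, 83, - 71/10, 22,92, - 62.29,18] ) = [ - 92,-90, - 62.29, - 71/10,4, 18, 22, 83,92]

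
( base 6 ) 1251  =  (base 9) 384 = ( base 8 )477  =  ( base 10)319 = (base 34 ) 9d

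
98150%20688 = 15398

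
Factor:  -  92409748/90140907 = -2^2*3^( - 1)*101^1*1999^(  -  1)*15031^ ( - 1 )*228737^1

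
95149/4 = 23787 + 1/4 = 23787.25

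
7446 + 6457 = 13903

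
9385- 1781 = 7604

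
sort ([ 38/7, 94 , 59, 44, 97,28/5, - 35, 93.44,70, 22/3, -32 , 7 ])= [-35, - 32, 38/7, 28/5, 7,  22/3,44,59,70,93.44, 94, 97 ]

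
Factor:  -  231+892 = 661  =  661^1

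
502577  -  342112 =160465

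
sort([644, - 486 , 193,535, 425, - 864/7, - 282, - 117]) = [ - 486, - 282, - 864/7,  -  117,193,425,535, 644] 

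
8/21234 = 4/10617 = 0.00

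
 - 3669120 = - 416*8820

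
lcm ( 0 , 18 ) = 0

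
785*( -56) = -43960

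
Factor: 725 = 5^2*29^1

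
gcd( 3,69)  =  3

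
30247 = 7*4321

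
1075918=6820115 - 5744197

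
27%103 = 27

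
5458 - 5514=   -  56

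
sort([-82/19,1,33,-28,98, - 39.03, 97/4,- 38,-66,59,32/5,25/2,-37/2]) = [-66,  -  39.03, - 38,- 28,-37/2,-82/19, 1,32/5, 25/2, 97/4, 33,59,98]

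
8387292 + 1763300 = 10150592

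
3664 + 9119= 12783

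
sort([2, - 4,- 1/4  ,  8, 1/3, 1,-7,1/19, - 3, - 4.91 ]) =[ - 7, - 4.91, - 4, - 3, -1/4, 1/19,1/3, 1,2,8] 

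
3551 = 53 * 67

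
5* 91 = 455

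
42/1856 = 21/928 = 0.02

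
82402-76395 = 6007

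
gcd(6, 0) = 6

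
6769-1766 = 5003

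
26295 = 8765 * 3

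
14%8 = 6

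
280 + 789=1069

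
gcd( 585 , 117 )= 117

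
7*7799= 54593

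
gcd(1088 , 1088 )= 1088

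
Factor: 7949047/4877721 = 3^(-2 )*17^1 * 373^( - 1) * 1453^ ( - 1)*467591^1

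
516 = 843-327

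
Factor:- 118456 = - 2^3*13^1*17^1*67^1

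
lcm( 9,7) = 63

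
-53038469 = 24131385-77169854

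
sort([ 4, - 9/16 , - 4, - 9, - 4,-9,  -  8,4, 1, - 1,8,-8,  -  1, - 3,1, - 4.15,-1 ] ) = [ -9, - 9,  -  8,-8, - 4.15, - 4, - 4, - 3, - 1, - 1 , - 1, - 9/16,  1,1, 4,4,8]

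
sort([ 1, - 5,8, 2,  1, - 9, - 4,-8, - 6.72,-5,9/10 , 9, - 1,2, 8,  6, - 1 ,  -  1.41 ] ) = [ - 9,- 8, - 6.72, - 5, - 5, - 4, - 1.41 , - 1, - 1,9/10,1,1, 2, 2, 6,8,8,9 ] 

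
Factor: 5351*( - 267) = -1428717 = - 3^1 * 89^1*5351^1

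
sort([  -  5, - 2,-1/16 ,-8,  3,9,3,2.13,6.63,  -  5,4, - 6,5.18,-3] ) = [-8,  -  6 , - 5,-5, - 3, - 2,  -  1/16, 2.13 , 3,3 , 4,5.18,6.63, 9] 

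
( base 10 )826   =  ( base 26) 15k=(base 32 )PQ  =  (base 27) 13g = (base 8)1472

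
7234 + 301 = 7535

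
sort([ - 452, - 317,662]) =[ - 452, - 317, 662] 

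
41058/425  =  41058/425= 96.61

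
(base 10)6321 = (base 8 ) 14261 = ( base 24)an9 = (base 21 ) E70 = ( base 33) 5QI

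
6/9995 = 6/9995 = 0.00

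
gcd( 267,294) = 3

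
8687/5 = 1737 + 2/5 = 1737.40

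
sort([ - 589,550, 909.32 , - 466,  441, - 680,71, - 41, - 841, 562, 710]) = [ - 841, - 680, - 589, - 466,-41,71, 441, 550, 562,710,909.32]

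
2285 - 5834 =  - 3549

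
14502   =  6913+7589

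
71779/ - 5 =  -71779/5 = - 14355.80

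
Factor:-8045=-5^1*1609^1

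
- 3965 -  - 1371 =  - 2594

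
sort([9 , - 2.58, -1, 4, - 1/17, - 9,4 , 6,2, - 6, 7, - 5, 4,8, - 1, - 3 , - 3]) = [ - 9, - 6,- 5, - 3, - 3, - 2.58,-1, - 1,-1/17 , 2, 4, 4,4, 6,7, 8 , 9 ]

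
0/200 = 0 = 0.00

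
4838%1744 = 1350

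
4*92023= 368092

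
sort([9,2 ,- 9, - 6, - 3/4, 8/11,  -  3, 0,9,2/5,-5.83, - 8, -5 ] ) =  [ - 9,-8,  -  6, - 5.83, -5, - 3,-3/4,  0,2/5, 8/11,  2, 9,  9]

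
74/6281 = 74/6281 = 0.01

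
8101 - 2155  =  5946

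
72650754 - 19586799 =53063955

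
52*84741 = 4406532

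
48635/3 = 16211  +  2/3 = 16211.67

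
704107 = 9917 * 71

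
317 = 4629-4312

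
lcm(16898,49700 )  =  844900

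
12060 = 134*90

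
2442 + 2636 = 5078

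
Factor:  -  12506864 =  - 2^4*19^1*41141^1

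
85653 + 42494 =128147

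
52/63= 52/63 = 0.83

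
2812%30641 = 2812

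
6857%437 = 302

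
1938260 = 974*1990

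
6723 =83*81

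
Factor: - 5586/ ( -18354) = 7^1* 23^( - 1 ) = 7/23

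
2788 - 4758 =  - 1970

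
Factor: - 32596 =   -  2^2 * 29^1 * 281^1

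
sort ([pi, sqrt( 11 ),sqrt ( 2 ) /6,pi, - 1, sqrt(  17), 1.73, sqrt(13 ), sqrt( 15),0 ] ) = [-1 , 0  ,  sqrt(2) /6,1.73,pi, pi,sqrt(11 ),sqrt( 13 ),sqrt (15),  sqrt(17 )]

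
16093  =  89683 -73590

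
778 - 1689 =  - 911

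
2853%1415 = 23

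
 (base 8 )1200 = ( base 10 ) 640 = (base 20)1C0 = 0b1010000000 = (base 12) 454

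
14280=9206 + 5074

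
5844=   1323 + 4521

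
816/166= 408/83 = 4.92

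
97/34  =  2+29/34 = 2.85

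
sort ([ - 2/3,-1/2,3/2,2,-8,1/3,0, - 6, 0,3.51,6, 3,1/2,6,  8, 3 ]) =[ - 8, - 6, - 2/3, - 1/2,0, 0,  1/3 , 1/2,3/2, 2,3 , 3,3.51,  6,6,8 ]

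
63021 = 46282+16739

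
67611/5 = 67611/5  =  13522.20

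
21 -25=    - 4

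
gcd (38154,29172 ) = 6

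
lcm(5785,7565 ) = 98345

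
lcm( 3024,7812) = 93744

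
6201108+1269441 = 7470549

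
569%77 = 30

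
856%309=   238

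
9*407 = 3663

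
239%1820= 239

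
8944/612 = 14 + 94/153 = 14.61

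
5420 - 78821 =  - 73401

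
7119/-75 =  - 2373/25 = - 94.92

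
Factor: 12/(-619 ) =  -  2^2*3^1 * 619^(  -  1) 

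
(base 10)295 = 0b100100111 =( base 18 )G7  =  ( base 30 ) 9p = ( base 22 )d9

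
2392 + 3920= 6312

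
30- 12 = 18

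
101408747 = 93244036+8164711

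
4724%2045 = 634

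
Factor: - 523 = -523^1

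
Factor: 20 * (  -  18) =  - 360=-  2^3*3^2*5^1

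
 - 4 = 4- 8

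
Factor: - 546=  -  2^1*3^1*7^1*13^1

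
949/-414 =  - 3 + 293/414 = - 2.29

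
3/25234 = 3/25234=0.00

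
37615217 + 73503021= 111118238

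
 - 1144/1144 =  - 1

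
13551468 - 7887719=5663749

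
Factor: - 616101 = - 3^1*23^1*8929^1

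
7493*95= 711835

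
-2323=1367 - 3690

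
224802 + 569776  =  794578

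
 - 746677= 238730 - 985407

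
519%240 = 39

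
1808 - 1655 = 153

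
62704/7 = 8957+5/7 = 8957.71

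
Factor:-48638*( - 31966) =1554762308 = 2^2*11^1 *83^1*293^1*1453^1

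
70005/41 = 1707+18/41 =1707.44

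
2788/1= 2788 = 2788.00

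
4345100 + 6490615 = 10835715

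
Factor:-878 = - 2^1*439^1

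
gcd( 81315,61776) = 117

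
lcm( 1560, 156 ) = 1560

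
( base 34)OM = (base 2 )1101000110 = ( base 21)1ij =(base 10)838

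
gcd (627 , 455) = 1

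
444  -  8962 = -8518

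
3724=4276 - 552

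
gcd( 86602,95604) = 2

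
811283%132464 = 16499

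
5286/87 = 1762/29=60.76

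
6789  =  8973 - 2184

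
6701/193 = 34 + 139/193 =34.72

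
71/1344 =71/1344 = 0.05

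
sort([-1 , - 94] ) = [ - 94, - 1 ] 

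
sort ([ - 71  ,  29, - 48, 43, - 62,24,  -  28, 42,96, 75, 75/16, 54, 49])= [ - 71, - 62, - 48, - 28,75/16,24, 29,42,43,49,54,75,96] 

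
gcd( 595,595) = 595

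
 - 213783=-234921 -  - 21138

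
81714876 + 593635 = 82308511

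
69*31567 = 2178123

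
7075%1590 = 715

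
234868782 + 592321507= 827190289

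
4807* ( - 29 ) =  - 139403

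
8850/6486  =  1 + 394/1081  =  1.36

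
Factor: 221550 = 2^1*3^1*5^2*7^1*211^1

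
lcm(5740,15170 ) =212380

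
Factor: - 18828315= - 3^3*5^1*11^1*31^1*409^1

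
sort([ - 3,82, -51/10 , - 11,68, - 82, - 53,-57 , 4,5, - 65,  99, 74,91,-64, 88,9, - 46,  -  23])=[ - 82, - 65 , - 64, - 57 , - 53,-46, - 23,-11, - 51/10, - 3, 4,  5, 9, 68,  74,  82 , 88,  91,99 ]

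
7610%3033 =1544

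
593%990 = 593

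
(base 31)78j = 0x1b52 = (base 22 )E9K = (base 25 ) B4J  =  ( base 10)6994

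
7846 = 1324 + 6522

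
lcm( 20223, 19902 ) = 1253826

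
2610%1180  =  250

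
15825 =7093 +8732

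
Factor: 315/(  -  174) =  - 2^ ( - 1)*3^1*5^1*7^1*29^( - 1 ) =-105/58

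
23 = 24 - 1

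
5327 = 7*761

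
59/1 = 59 =59.00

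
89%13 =11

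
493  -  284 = 209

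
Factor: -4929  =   -3^1  *31^1*53^1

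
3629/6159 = 3629/6159 = 0.59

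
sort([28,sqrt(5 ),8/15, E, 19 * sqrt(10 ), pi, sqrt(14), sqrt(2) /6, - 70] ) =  [  -  70, sqrt( 2) /6, 8/15, sqrt(5), E, pi, sqrt(14), 28 , 19 *sqrt(10 )]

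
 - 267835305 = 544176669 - 812011974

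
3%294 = 3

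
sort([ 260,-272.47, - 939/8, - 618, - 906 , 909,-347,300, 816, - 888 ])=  [ - 906,-888, - 618 , - 347,-272.47, - 939/8,  260,300,816,909]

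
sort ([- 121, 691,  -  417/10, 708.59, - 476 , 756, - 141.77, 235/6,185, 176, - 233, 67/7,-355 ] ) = [ - 476, - 355, - 233,-141.77, - 121 , -417/10,  67/7, 235/6, 176, 185, 691, 708.59, 756 ] 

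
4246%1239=529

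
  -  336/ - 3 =112 + 0/1 = 112.00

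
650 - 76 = 574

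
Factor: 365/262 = 2^ ( - 1 )*5^1*73^1*131^( - 1) 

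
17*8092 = 137564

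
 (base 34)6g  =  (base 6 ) 1004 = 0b11011100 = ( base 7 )433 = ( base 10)220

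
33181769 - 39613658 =-6431889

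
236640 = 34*6960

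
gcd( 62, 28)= 2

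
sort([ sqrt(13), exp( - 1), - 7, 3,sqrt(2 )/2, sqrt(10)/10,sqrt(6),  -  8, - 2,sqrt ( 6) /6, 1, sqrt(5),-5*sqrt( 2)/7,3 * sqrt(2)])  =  [- 8, -7 , - 2,-5 * sqrt( 2)/7, sqrt(10 ) /10,exp (-1),sqrt(6 ) /6,  sqrt( 2 ) /2, 1, sqrt(5) , sqrt( 6), 3, sqrt(13), 3*sqrt( 2)]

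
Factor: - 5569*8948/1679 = - 49831412/1679 = - 2^2 * 23^( - 1)*73^( - 1)*2237^1 * 5569^1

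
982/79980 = 491/39990 =0.01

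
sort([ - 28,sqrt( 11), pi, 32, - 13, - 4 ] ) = [ - 28,-13, - 4,pi, sqrt(11),32]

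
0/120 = 0 = 0.00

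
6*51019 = 306114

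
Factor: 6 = 2^1  *  3^1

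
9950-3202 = 6748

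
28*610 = 17080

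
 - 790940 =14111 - 805051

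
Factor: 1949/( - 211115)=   -  5^( - 1 ) * 1949^1*42223^ (-1 ) 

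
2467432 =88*28039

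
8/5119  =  8/5119 = 0.00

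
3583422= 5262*681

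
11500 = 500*23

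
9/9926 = 9/9926 = 0.00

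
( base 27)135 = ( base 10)815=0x32f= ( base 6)3435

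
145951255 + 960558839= 1106510094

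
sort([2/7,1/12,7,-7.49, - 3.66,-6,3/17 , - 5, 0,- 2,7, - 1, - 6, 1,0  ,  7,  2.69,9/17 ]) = [ - 7.49, - 6, - 6, - 5, - 3.66, - 2,-1,0,0, 1/12 , 3/17,2/7,  9/17, 1,2.69,7, 7, 7]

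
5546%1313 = 294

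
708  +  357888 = 358596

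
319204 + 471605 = 790809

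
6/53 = 6/53 = 0.11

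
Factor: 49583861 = 49583861^1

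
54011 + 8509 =62520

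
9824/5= 1964+4/5= 1964.80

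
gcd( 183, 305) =61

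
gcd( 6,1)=1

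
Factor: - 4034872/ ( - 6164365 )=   2^3* 5^( - 1 ) * 211^ ( - 1 ) * 5843^ (- 1)*504359^1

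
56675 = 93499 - 36824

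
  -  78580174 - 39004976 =  -  117585150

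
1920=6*320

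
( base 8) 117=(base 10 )79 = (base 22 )3D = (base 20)3J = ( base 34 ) 2B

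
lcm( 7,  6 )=42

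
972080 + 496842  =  1468922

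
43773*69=3020337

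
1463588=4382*334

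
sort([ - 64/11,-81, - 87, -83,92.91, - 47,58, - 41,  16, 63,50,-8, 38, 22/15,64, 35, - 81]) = [ - 87,-83, - 81, -81, - 47, - 41, - 8, - 64/11, 22/15,16,35,38,50,58,63,64, 92.91]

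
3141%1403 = 335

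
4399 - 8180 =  - 3781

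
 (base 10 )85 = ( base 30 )2p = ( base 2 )1010101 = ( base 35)2F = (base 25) 3A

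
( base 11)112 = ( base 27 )4Q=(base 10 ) 134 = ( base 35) 3T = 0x86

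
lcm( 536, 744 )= 49848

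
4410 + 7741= 12151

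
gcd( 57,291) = 3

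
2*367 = 734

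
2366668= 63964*37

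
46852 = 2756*17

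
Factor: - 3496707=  - 3^2*31^1*83^1 * 151^1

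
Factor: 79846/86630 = 5^ ( - 1)*13^1 * 37^1*83^1*8663^( - 1) = 39923/43315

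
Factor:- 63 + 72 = 9 =3^2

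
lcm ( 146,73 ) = 146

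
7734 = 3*2578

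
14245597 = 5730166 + 8515431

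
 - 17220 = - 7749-9471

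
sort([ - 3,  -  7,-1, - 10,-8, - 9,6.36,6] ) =[-10,-9, -8,-7, - 3, - 1,6 , 6.36]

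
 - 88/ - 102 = 44/51  =  0.86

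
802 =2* 401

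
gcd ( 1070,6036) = 2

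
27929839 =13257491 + 14672348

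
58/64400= 29/32200   =  0.00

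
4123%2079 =2044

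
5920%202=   62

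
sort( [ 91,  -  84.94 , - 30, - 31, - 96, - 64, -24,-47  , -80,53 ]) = [ - 96, - 84.94, - 80, - 64 , - 47, - 31, - 30, - 24,  53,91]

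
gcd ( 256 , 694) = 2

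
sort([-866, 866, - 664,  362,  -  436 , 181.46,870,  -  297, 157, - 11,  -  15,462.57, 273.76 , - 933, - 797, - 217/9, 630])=[ - 933 ,- 866, - 797, - 664,-436,  -  297,  -  217/9,  -  15, - 11,  157,181.46, 273.76,362, 462.57, 630, 866, 870 ] 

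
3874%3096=778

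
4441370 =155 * 28654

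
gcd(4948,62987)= 1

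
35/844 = 35/844 = 0.04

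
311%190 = 121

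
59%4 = 3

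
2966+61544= 64510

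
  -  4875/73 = - 4875/73 = -66.78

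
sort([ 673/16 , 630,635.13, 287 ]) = [ 673/16,287 , 630,635.13] 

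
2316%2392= 2316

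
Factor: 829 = 829^1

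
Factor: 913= 11^1*83^1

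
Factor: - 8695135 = -5^1 *79^1*22013^1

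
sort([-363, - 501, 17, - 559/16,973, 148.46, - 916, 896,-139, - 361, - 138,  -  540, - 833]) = [-916,-833, -540,-501, - 363, - 361,-139,  -  138,  -  559/16, 17,148.46,896,973] 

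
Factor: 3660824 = 2^3 *193^1*2371^1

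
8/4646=4/2323=0.00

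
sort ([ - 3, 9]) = [ - 3, 9]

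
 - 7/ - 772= 7/772  =  0.01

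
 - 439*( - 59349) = 26054211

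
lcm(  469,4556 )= 31892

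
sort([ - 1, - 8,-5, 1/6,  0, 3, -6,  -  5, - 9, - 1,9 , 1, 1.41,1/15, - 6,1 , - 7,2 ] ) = [ - 9,  -  8,-7,-6, - 6, - 5, - 5, - 1,- 1, 0, 1/15 , 1/6,1 , 1 , 1.41,  2,3, 9]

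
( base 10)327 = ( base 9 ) 403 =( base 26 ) cf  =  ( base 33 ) 9u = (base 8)507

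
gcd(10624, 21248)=10624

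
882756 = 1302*678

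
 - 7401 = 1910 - 9311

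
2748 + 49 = 2797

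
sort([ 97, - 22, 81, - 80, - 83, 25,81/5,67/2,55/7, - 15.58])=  [ - 83, - 80,-22, - 15.58,55/7,81/5 , 25,67/2, 81,97]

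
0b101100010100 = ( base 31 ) 2tf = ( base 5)42321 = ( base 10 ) 2836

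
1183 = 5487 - 4304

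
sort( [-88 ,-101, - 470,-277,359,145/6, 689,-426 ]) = [ -470,  -  426,- 277,- 101 , - 88,145/6, 359, 689 ]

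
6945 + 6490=13435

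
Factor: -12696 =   -  2^3*3^1*23^2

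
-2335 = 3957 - 6292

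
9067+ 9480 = 18547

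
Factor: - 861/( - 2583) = 3^( - 1) = 1/3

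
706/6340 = 353/3170 = 0.11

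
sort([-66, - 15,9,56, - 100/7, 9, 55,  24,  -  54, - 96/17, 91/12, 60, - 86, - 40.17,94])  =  [ - 86, - 66,-54, - 40.17, - 15, - 100/7, - 96/17, 91/12,9, 9,24,  55, 56 , 60,  94] 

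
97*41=3977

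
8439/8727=2813/2909 = 0.97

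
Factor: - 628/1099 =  - 2^2*7^( - 1)=- 4/7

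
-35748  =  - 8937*4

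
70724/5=14144 + 4/5 = 14144.80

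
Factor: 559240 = 2^3 * 5^1 * 11^1 * 31^1 * 41^1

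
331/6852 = 331/6852 =0.05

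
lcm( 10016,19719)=631008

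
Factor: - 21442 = -2^1 * 71^1*151^1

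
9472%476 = 428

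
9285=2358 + 6927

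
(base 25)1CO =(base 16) 3B5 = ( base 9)1264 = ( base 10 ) 949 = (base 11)793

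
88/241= 88/241 =0.37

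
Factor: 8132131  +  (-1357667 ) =6774464 = 2^6*151^1*701^1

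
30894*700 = 21625800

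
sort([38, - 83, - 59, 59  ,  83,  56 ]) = [ - 83,-59,38,56,59,83]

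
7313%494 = 397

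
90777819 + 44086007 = 134863826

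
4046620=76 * 53245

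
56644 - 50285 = 6359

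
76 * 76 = 5776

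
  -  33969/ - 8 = 33969/8=4246.12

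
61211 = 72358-11147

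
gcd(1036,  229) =1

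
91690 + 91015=182705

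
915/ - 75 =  - 61/5 = - 12.20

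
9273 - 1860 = 7413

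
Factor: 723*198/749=143154/749 = 2^1*3^3*7^( - 1) *11^1*107^( - 1 )*241^1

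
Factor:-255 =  - 3^1*5^1*17^1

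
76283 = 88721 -12438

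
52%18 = 16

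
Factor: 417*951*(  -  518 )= - 2^1*3^2*7^1*37^1*139^1*317^1  =  - 205421706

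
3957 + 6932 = 10889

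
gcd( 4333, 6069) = 7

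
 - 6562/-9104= 3281/4552 = 0.72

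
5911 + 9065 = 14976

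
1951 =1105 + 846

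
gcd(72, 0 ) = 72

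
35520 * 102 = 3623040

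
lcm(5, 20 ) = 20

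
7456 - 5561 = 1895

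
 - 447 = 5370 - 5817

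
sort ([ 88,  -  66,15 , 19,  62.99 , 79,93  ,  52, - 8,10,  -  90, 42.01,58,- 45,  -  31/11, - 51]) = [ - 90 , - 66, - 51, - 45, - 8,-31/11, 10,  15, 19, 42.01, 52, 58, 62.99, 79, 88,  93]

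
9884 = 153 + 9731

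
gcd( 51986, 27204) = 2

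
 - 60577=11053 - 71630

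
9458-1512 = 7946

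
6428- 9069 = -2641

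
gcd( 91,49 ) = 7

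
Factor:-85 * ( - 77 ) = 5^1*7^1*11^1*17^1=6545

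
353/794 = 353/794= 0.44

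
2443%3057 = 2443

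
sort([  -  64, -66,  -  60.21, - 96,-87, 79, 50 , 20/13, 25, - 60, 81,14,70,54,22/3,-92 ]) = [-96, - 92 , - 87,- 66, - 64,-60.21,-60,20/13,22/3, 14, 25 , 50, 54, 70 , 79,81 ]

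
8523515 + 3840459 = 12363974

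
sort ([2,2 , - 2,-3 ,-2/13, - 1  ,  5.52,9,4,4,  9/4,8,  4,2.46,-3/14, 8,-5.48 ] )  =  [ - 5.48,-3,  -  2, - 1,  -  3/14, -2/13,2,  2,9/4, 2.46,  4,4,4, 5.52,8,8 , 9 ]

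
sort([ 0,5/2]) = [0, 5/2 ]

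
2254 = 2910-656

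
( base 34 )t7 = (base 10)993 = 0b1111100001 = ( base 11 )823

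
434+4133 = 4567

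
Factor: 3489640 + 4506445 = 7996085 = 5^1* 149^1*10733^1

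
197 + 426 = 623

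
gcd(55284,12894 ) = 6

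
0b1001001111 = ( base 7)1503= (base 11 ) 498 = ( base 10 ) 591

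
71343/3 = 23781 = 23781.00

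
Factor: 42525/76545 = 3^(-2 )*5^1 = 5/9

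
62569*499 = 31221931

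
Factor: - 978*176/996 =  - 14344/83 =- 2^3*11^1 * 83^ ( - 1)*163^1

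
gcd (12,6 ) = 6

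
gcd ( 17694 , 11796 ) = 5898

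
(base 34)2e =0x52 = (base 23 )3D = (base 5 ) 312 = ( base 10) 82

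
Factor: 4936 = 2^3*617^1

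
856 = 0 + 856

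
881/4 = 881/4   =  220.25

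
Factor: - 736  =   - 2^5 *23^1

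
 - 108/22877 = -108/22877 = - 0.00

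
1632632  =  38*42964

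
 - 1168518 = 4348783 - 5517301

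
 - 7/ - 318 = 7/318 = 0.02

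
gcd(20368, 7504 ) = 1072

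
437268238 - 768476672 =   -  331208434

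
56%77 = 56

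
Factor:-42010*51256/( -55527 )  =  2153264560/55527 = 2^4*3^(-1)*5^1 * 43^1*83^( - 1)*149^1 * 223^(-1 )*4201^1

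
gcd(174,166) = 2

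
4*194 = 776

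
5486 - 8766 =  - 3280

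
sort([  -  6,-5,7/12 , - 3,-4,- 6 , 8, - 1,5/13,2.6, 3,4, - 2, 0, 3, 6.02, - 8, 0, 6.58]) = [  -  8,-6,  -  6,- 5, - 4,-3,-2, - 1,0, 0, 5/13, 7/12, 2.6, 3,3, 4,6.02,6.58,8]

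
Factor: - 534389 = - 151^1*3539^1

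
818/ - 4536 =  -  1 + 1859/2268= -0.18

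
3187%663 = 535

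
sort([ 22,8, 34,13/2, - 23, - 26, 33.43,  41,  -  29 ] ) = [- 29 , - 26,- 23,13/2, 8, 22,33.43 , 34, 41] 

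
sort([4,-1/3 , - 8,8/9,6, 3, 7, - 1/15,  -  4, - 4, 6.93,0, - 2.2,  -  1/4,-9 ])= [ -9, - 8, - 4, - 4, - 2.2, - 1/3, - 1/4, - 1/15,0, 8/9,3,  4,6, 6.93 , 7]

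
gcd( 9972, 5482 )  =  2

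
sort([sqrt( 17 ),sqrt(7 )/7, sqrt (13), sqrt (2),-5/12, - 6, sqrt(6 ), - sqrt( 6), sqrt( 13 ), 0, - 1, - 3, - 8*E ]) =[ - 8*E, - 6, - 3, - sqrt( 6) ,-1, - 5/12, 0, sqrt( 7) /7, sqrt(2 ),sqrt (6 ), sqrt(13) , sqrt (13 ),sqrt( 17)] 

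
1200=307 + 893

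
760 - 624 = 136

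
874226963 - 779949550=94277413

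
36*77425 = 2787300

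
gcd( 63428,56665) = 1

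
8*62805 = 502440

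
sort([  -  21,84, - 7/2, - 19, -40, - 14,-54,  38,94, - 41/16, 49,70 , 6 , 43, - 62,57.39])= [ - 62,-54, - 40 , - 21,-19, - 14, - 7/2, - 41/16,  6, 38, 43, 49, 57.39, 70,84, 94]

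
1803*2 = 3606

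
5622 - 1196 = 4426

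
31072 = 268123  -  237051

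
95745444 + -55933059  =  39812385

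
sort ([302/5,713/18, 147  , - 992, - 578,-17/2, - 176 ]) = [ - 992, - 578, - 176,-17/2 , 713/18,302/5,  147] 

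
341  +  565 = 906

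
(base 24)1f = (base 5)124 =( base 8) 47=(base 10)39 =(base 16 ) 27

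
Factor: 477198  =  2^1 * 3^3*8837^1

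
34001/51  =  34001/51 = 666.69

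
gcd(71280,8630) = 10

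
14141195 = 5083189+9058006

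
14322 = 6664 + 7658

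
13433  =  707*19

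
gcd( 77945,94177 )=1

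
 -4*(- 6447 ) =25788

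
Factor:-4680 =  - 2^3*3^2*5^1*13^1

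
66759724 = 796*83869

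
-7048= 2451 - 9499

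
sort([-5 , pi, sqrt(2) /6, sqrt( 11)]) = [ - 5,sqrt(2) /6, pi, sqrt( 11) ]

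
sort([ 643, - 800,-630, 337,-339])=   [-800,-630,-339, 337,643]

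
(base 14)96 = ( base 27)4o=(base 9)156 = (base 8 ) 204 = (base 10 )132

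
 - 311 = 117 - 428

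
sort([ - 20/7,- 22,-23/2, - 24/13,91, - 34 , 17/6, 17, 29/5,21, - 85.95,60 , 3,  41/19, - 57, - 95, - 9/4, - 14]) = [ - 95, - 85.95, - 57, - 34, - 22, - 14,- 23/2, - 20/7, - 9/4, - 24/13, 41/19,  17/6 , 3,  29/5 , 17,21, 60, 91] 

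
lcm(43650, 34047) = 1702350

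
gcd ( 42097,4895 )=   979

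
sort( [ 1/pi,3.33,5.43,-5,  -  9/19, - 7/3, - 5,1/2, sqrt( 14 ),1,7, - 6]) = [ - 6, - 5, - 5, - 7/3, - 9/19,1/pi,1/2 , 1, 3.33,sqrt( 14 ),5.43,7]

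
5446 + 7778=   13224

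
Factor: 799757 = 7^1*43^1*2657^1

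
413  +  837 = 1250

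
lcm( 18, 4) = 36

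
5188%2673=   2515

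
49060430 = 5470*8969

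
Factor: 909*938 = 2^1*3^2* 7^1*67^1* 101^1 = 852642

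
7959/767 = 10 + 289/767 = 10.38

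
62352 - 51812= 10540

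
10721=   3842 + 6879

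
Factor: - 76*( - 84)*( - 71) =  - 453264 = - 2^4 * 3^1*7^1*19^1*71^1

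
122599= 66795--55804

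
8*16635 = 133080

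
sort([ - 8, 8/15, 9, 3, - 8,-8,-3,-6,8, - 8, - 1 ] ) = [  -  8, - 8,  -  8,  -  8, - 6,  -  3, - 1 , 8/15,3,  8,9 ] 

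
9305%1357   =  1163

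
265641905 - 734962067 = -469320162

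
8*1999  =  15992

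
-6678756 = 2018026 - 8696782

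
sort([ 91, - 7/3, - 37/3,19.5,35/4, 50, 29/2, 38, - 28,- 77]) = [ - 77, - 28, - 37/3, -7/3, 35/4, 29/2,19.5,38 , 50,91]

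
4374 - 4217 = 157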